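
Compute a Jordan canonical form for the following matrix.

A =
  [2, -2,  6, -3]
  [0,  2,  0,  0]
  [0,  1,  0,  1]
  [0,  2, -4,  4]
J_2(2) ⊕ J_2(2)

The characteristic polynomial is
  det(x·I − A) = x^4 - 8*x^3 + 24*x^2 - 32*x + 16 = (x - 2)^4

Eigenvalues and multiplicities (the geometric multiplicity of λ is n − rank(A − λI), which equals the number of Jordan blocks for λ):
  λ = 2: algebraic multiplicity = 4, geometric multiplicity = 2

Determining the block sizes for each eigenvalue:
  λ = 2: with am = 4 and gm = 2, the partition is not yet determined (e.g. several partitions of 4 into 2 parts exist). Let N = A − (2)·I. Computing rank(N^1) = 2, rank(N^2) = 0; the number of blocks of size ≥ j is rank(N^{j−1}) − rank(N^j), giving [2, 2]. So we have 2 block(s) of size 2 → block sizes [2, 2]

Assembling the blocks gives a Jordan form
J =
  [2, 1, 0, 0]
  [0, 2, 0, 0]
  [0, 0, 2, 1]
  [0, 0, 0, 2]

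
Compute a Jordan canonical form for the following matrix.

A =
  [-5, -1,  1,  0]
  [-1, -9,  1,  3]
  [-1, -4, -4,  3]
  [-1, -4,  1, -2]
J_3(-5) ⊕ J_1(-5)

The characteristic polynomial is
  det(x·I − A) = x^4 + 20*x^3 + 150*x^2 + 500*x + 625 = (x + 5)^4

Eigenvalues and multiplicities (the geometric multiplicity of λ is n − rank(A − λI), which equals the number of Jordan blocks for λ):
  λ = -5: algebraic multiplicity = 4, geometric multiplicity = 2

Determining the block sizes for each eigenvalue:
  λ = -5: with am = 4 and gm = 2, the partition is not yet determined (e.g. several partitions of 4 into 2 parts exist). Let N = A − (-5)·I. Computing rank(N^1) = 2, rank(N^2) = 1, rank(N^3) = 0; the number of blocks of size ≥ j is rank(N^{j−1}) − rank(N^j), giving [2, 1, 1]. So we have 1 block(s) of size 3, 1 block(s) of size 1 → block sizes [3, 1]

Assembling the blocks gives a Jordan form
J =
  [-5,  1,  0,  0]
  [ 0, -5,  1,  0]
  [ 0,  0, -5,  0]
  [ 0,  0,  0, -5]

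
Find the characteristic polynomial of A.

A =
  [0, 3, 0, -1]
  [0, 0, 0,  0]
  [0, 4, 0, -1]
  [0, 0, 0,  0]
x^4

Expanding det(x·I − A) (e.g. by cofactor expansion or by noting that A is similar to its Jordan form J, which has the same characteristic polynomial as A) gives
  χ_A(x) = x^4
which factors as x^4. The eigenvalues (with algebraic multiplicities) are λ = 0 with multiplicity 4.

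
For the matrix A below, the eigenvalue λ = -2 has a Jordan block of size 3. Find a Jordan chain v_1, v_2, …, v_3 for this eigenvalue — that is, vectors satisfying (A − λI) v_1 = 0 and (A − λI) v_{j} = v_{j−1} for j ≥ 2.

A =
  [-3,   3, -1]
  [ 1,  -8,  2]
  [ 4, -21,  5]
A Jordan chain for λ = -2 of length 3:
v_1 = (0, 1, 3)ᵀ
v_2 = (-1, 1, 4)ᵀ
v_3 = (1, 0, 0)ᵀ

Let N = A − (-2)·I. We want v_3 with N^3 v_3 = 0 but N^2 v_3 ≠ 0; then v_{j-1} := N · v_j for j = 3, …, 2.

Pick v_3 = (1, 0, 0)ᵀ.
Then v_2 = N · v_3 = (-1, 1, 4)ᵀ.
Then v_1 = N · v_2 = (0, 1, 3)ᵀ.

Sanity check: (A − (-2)·I) v_1 = (0, 0, 0)ᵀ = 0. ✓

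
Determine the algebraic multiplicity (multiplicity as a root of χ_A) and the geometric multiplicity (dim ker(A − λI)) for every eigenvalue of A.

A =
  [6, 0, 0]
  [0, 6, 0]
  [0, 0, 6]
λ = 6: alg = 3, geom = 3

Step 1 — factor the characteristic polynomial to read off the algebraic multiplicities:
  χ_A(x) = (x - 6)^3

Step 2 — compute geometric multiplicities via the rank-nullity identity g(λ) = n − rank(A − λI):
  rank(A − (6)·I) = 0, so dim ker(A − (6)·I) = n − 0 = 3

Summary:
  λ = 6: algebraic multiplicity = 3, geometric multiplicity = 3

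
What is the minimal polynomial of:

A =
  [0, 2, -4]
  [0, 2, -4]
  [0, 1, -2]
x^2

The characteristic polynomial is χ_A(x) = x^3, so the eigenvalues are known. The minimal polynomial is
  m_A(x) = Π_λ (x − λ)^{k_λ}
where k_λ is the size of the *largest* Jordan block for λ (equivalently, the smallest k with (A − λI)^k v = 0 for every generalised eigenvector v of λ).

  λ = 0: largest Jordan block has size 2, contributing (x − 0)^2

So m_A(x) = x^2 = x^2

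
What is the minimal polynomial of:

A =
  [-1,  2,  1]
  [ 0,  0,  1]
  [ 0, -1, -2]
x^3 + 3*x^2 + 3*x + 1

The characteristic polynomial is χ_A(x) = (x + 1)^3, so the eigenvalues are known. The minimal polynomial is
  m_A(x) = Π_λ (x − λ)^{k_λ}
where k_λ is the size of the *largest* Jordan block for λ (equivalently, the smallest k with (A − λI)^k v = 0 for every generalised eigenvector v of λ).

  λ = -1: largest Jordan block has size 3, contributing (x + 1)^3

So m_A(x) = (x + 1)^3 = x^3 + 3*x^2 + 3*x + 1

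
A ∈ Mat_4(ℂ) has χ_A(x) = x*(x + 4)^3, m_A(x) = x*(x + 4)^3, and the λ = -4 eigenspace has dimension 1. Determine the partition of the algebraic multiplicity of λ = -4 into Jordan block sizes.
Block sizes for λ = -4: [3]

Step 1 — from the characteristic polynomial, algebraic multiplicity of λ = -4 is 3. From dim ker(A − (-4)·I) = 1, there are exactly 1 Jordan blocks for λ = -4.
Step 2 — from the minimal polynomial, the factor (x + 4)^3 tells us the largest block for λ = -4 has size 3.
Step 3 — with total size 3, 1 blocks, and largest block 3, the block sizes (in nonincreasing order) are [3].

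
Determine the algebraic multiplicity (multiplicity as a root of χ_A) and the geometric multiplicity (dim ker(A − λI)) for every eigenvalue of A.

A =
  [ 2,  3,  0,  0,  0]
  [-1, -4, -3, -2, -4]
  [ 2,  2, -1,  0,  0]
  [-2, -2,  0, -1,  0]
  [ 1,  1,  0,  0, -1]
λ = -1: alg = 5, geom = 3

Step 1 — factor the characteristic polynomial to read off the algebraic multiplicities:
  χ_A(x) = (x + 1)^5

Step 2 — compute geometric multiplicities via the rank-nullity identity g(λ) = n − rank(A − λI):
  rank(A − (-1)·I) = 2, so dim ker(A − (-1)·I) = n − 2 = 3

Summary:
  λ = -1: algebraic multiplicity = 5, geometric multiplicity = 3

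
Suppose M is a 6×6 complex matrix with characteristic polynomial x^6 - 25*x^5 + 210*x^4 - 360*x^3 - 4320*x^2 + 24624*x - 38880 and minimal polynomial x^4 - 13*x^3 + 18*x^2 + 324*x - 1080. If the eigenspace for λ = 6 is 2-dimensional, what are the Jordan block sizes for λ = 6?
Block sizes for λ = 6: [3, 2]

Step 1 — from the characteristic polynomial, algebraic multiplicity of λ = 6 is 5. From dim ker(M − (6)·I) = 2, there are exactly 2 Jordan blocks for λ = 6.
Step 2 — from the minimal polynomial, the factor (x − 6)^3 tells us the largest block for λ = 6 has size 3.
Step 3 — with total size 5, 2 blocks, and largest block 3, the block sizes (in nonincreasing order) are [3, 2].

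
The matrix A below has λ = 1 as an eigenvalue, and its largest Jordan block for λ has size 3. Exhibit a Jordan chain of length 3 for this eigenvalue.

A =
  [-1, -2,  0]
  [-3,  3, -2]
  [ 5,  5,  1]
A Jordan chain for λ = 1 of length 3:
v_1 = (10, -10, -25)ᵀ
v_2 = (-2, -3, 5)ᵀ
v_3 = (1, 0, 0)ᵀ

Let N = A − (1)·I. We want v_3 with N^3 v_3 = 0 but N^2 v_3 ≠ 0; then v_{j-1} := N · v_j for j = 3, …, 2.

Pick v_3 = (1, 0, 0)ᵀ.
Then v_2 = N · v_3 = (-2, -3, 5)ᵀ.
Then v_1 = N · v_2 = (10, -10, -25)ᵀ.

Sanity check: (A − (1)·I) v_1 = (0, 0, 0)ᵀ = 0. ✓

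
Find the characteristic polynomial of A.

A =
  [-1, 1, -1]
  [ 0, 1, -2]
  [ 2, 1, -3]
x^3 + 3*x^2 + 3*x + 1

Expanding det(x·I − A) (e.g. by cofactor expansion or by noting that A is similar to its Jordan form J, which has the same characteristic polynomial as A) gives
  χ_A(x) = x^3 + 3*x^2 + 3*x + 1
which factors as (x + 1)^3. The eigenvalues (with algebraic multiplicities) are λ = -1 with multiplicity 3.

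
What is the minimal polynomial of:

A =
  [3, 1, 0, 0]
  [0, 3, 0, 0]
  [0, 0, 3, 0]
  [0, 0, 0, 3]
x^2 - 6*x + 9

The characteristic polynomial is χ_A(x) = (x - 3)^4, so the eigenvalues are known. The minimal polynomial is
  m_A(x) = Π_λ (x − λ)^{k_λ}
where k_λ is the size of the *largest* Jordan block for λ (equivalently, the smallest k with (A − λI)^k v = 0 for every generalised eigenvector v of λ).

  λ = 3: largest Jordan block has size 2, contributing (x − 3)^2

So m_A(x) = (x - 3)^2 = x^2 - 6*x + 9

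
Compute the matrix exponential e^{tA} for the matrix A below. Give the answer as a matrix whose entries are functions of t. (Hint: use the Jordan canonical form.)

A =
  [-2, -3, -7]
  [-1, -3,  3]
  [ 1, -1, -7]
e^{tA} =
  [2*t*exp(-4*t) + exp(-4*t), -t^2*exp(-4*t) - 3*t*exp(-4*t), -t^2*exp(-4*t) - 7*t*exp(-4*t)]
  [-t*exp(-4*t), t^2*exp(-4*t)/2 + t*exp(-4*t) + exp(-4*t), t^2*exp(-4*t)/2 + 3*t*exp(-4*t)]
  [t*exp(-4*t), -t^2*exp(-4*t)/2 - t*exp(-4*t), -t^2*exp(-4*t)/2 - 3*t*exp(-4*t) + exp(-4*t)]

Strategy: write A = P · J · P⁻¹ where J is a Jordan canonical form, so e^{tA} = P · e^{tJ} · P⁻¹, and e^{tJ} can be computed block-by-block.

A has Jordan form
J =
  [-4,  1,  0]
  [ 0, -4,  1]
  [ 0,  0, -4]
(up to reordering of blocks).

Per-block formulas:
  For a 3×3 Jordan block J_3(-4): exp(t · J_3(-4)) = e^(-4t)·(I + t·N + (t^2/2)·N^2), where N is the 3×3 nilpotent shift.

After assembling e^{tJ} and conjugating by P, we get:

e^{tA} =
  [2*t*exp(-4*t) + exp(-4*t), -t^2*exp(-4*t) - 3*t*exp(-4*t), -t^2*exp(-4*t) - 7*t*exp(-4*t)]
  [-t*exp(-4*t), t^2*exp(-4*t)/2 + t*exp(-4*t) + exp(-4*t), t^2*exp(-4*t)/2 + 3*t*exp(-4*t)]
  [t*exp(-4*t), -t^2*exp(-4*t)/2 - t*exp(-4*t), -t^2*exp(-4*t)/2 - 3*t*exp(-4*t) + exp(-4*t)]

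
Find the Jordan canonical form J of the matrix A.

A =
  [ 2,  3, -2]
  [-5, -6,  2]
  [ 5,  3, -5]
J_2(-3) ⊕ J_1(-3)

The characteristic polynomial is
  det(x·I − A) = x^3 + 9*x^2 + 27*x + 27 = (x + 3)^3

Eigenvalues and multiplicities (the geometric multiplicity of λ is n − rank(A − λI), which equals the number of Jordan blocks for λ):
  λ = -3: algebraic multiplicity = 3, geometric multiplicity = 2

Determining the block sizes for each eigenvalue:
  λ = -3: 2 blocks summing to 3 forces exactly one block of size 2 and the rest size 1 → block sizes [2, 1]

Assembling the blocks gives a Jordan form
J =
  [-3,  1,  0]
  [ 0, -3,  0]
  [ 0,  0, -3]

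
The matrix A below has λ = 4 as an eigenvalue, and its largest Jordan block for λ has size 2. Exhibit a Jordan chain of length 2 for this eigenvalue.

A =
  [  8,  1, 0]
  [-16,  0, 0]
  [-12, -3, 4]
A Jordan chain for λ = 4 of length 2:
v_1 = (4, -16, -12)ᵀ
v_2 = (1, 0, 0)ᵀ

Let N = A − (4)·I. We want v_2 with N^2 v_2 = 0 but N^1 v_2 ≠ 0; then v_{j-1} := N · v_j for j = 2, …, 2.

Pick v_2 = (1, 0, 0)ᵀ.
Then v_1 = N · v_2 = (4, -16, -12)ᵀ.

Sanity check: (A − (4)·I) v_1 = (0, 0, 0)ᵀ = 0. ✓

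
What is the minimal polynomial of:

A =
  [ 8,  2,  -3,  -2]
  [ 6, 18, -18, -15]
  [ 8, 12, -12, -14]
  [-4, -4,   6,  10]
x^2 - 12*x + 36

The characteristic polynomial is χ_A(x) = (x - 6)^4, so the eigenvalues are known. The minimal polynomial is
  m_A(x) = Π_λ (x − λ)^{k_λ}
where k_λ is the size of the *largest* Jordan block for λ (equivalently, the smallest k with (A − λI)^k v = 0 for every generalised eigenvector v of λ).

  λ = 6: largest Jordan block has size 2, contributing (x − 6)^2

So m_A(x) = (x - 6)^2 = x^2 - 12*x + 36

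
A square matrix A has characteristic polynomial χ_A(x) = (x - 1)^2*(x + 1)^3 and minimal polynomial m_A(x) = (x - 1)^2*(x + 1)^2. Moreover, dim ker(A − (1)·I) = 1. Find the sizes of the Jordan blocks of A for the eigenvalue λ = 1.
Block sizes for λ = 1: [2]

Step 1 — from the characteristic polynomial, algebraic multiplicity of λ = 1 is 2. From dim ker(A − (1)·I) = 1, there are exactly 1 Jordan blocks for λ = 1.
Step 2 — from the minimal polynomial, the factor (x − 1)^2 tells us the largest block for λ = 1 has size 2.
Step 3 — with total size 2, 1 blocks, and largest block 2, the block sizes (in nonincreasing order) are [2].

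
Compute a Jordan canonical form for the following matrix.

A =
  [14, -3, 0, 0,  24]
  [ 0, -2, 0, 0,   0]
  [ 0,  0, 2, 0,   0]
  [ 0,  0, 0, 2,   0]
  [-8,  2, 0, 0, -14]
J_2(-2) ⊕ J_1(2) ⊕ J_1(2) ⊕ J_1(2)

The characteristic polynomial is
  det(x·I − A) = x^5 - 2*x^4 - 8*x^3 + 16*x^2 + 16*x - 32 = (x - 2)^3*(x + 2)^2

Eigenvalues and multiplicities (the geometric multiplicity of λ is n − rank(A − λI), which equals the number of Jordan blocks for λ):
  λ = -2: algebraic multiplicity = 2, geometric multiplicity = 1
  λ = 2: algebraic multiplicity = 3, geometric multiplicity = 3

Determining the block sizes for each eigenvalue:
  λ = -2: one block (gm = 1), so the single block has size am = 2 → block sizes [2]
  λ = 2: gm = am = 3, so every block has size 1 → block sizes [1, 1, 1]

Assembling the blocks gives a Jordan form
J =
  [-2,  1, 0, 0, 0]
  [ 0, -2, 0, 0, 0]
  [ 0,  0, 2, 0, 0]
  [ 0,  0, 0, 2, 0]
  [ 0,  0, 0, 0, 2]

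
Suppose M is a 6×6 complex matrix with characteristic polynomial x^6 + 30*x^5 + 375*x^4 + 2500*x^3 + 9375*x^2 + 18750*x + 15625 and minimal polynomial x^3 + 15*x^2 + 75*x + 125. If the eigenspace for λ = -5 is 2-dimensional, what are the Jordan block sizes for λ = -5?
Block sizes for λ = -5: [3, 3]

Step 1 — from the characteristic polynomial, algebraic multiplicity of λ = -5 is 6. From dim ker(M − (-5)·I) = 2, there are exactly 2 Jordan blocks for λ = -5.
Step 2 — from the minimal polynomial, the factor (x + 5)^3 tells us the largest block for λ = -5 has size 3.
Step 3 — with total size 6, 2 blocks, and largest block 3, the block sizes (in nonincreasing order) are [3, 3].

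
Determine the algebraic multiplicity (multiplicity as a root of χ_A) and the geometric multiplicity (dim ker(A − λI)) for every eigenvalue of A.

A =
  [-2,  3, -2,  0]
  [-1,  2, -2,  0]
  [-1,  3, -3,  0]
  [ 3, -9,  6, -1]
λ = -1: alg = 4, geom = 3

Step 1 — factor the characteristic polynomial to read off the algebraic multiplicities:
  χ_A(x) = (x + 1)^4

Step 2 — compute geometric multiplicities via the rank-nullity identity g(λ) = n − rank(A − λI):
  rank(A − (-1)·I) = 1, so dim ker(A − (-1)·I) = n − 1 = 3

Summary:
  λ = -1: algebraic multiplicity = 4, geometric multiplicity = 3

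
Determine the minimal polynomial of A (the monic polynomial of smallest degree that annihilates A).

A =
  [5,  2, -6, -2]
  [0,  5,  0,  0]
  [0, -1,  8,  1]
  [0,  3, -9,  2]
x^2 - 10*x + 25

The characteristic polynomial is χ_A(x) = (x - 5)^4, so the eigenvalues are known. The minimal polynomial is
  m_A(x) = Π_λ (x − λ)^{k_λ}
where k_λ is the size of the *largest* Jordan block for λ (equivalently, the smallest k with (A − λI)^k v = 0 for every generalised eigenvector v of λ).

  λ = 5: largest Jordan block has size 2, contributing (x − 5)^2

So m_A(x) = (x - 5)^2 = x^2 - 10*x + 25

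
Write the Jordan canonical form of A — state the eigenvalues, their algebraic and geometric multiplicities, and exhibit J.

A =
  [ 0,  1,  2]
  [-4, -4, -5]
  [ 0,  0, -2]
J_3(-2)

The characteristic polynomial is
  det(x·I − A) = x^3 + 6*x^2 + 12*x + 8 = (x + 2)^3

Eigenvalues and multiplicities (the geometric multiplicity of λ is n − rank(A − λI), which equals the number of Jordan blocks for λ):
  λ = -2: algebraic multiplicity = 3, geometric multiplicity = 1

Determining the block sizes for each eigenvalue:
  λ = -2: one block (gm = 1), so the single block has size am = 3 → block sizes [3]

Assembling the blocks gives a Jordan form
J =
  [-2,  1,  0]
  [ 0, -2,  1]
  [ 0,  0, -2]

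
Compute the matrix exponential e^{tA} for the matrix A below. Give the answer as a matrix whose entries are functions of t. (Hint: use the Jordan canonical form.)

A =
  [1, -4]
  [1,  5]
e^{tA} =
  [-2*t*exp(3*t) + exp(3*t), -4*t*exp(3*t)]
  [t*exp(3*t), 2*t*exp(3*t) + exp(3*t)]

Strategy: write A = P · J · P⁻¹ where J is a Jordan canonical form, so e^{tA} = P · e^{tJ} · P⁻¹, and e^{tJ} can be computed block-by-block.

A has Jordan form
J =
  [3, 1]
  [0, 3]
(up to reordering of blocks).

Per-block formulas:
  For a 2×2 Jordan block J_2(3): exp(t · J_2(3)) = e^(3t)·(I + t·N), where N is the 2×2 nilpotent shift.

After assembling e^{tJ} and conjugating by P, we get:

e^{tA} =
  [-2*t*exp(3*t) + exp(3*t), -4*t*exp(3*t)]
  [t*exp(3*t), 2*t*exp(3*t) + exp(3*t)]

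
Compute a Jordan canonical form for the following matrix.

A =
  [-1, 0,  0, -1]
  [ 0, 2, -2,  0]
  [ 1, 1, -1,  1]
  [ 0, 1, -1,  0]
J_3(0) ⊕ J_1(0)

The characteristic polynomial is
  det(x·I − A) = x^4

Eigenvalues and multiplicities (the geometric multiplicity of λ is n − rank(A − λI), which equals the number of Jordan blocks for λ):
  λ = 0: algebraic multiplicity = 4, geometric multiplicity = 2

Determining the block sizes for each eigenvalue:
  λ = 0: with am = 4 and gm = 2, the partition is not yet determined (e.g. several partitions of 4 into 2 parts exist). Let N = A − (0)·I. Computing rank(N^1) = 2, rank(N^2) = 1, rank(N^3) = 0; the number of blocks of size ≥ j is rank(N^{j−1}) − rank(N^j), giving [2, 1, 1]. So we have 1 block(s) of size 3, 1 block(s) of size 1 → block sizes [3, 1]

Assembling the blocks gives a Jordan form
J =
  [0, 1, 0, 0]
  [0, 0, 1, 0]
  [0, 0, 0, 0]
  [0, 0, 0, 0]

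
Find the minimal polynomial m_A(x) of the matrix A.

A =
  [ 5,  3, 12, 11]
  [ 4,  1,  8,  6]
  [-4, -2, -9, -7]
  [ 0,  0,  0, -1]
x^2 + 2*x + 1

The characteristic polynomial is χ_A(x) = (x + 1)^4, so the eigenvalues are known. The minimal polynomial is
  m_A(x) = Π_λ (x − λ)^{k_λ}
where k_λ is the size of the *largest* Jordan block for λ (equivalently, the smallest k with (A − λI)^k v = 0 for every generalised eigenvector v of λ).

  λ = -1: largest Jordan block has size 2, contributing (x + 1)^2

So m_A(x) = (x + 1)^2 = x^2 + 2*x + 1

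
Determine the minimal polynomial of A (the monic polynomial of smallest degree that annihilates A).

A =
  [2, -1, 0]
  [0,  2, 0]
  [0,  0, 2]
x^2 - 4*x + 4

The characteristic polynomial is χ_A(x) = (x - 2)^3, so the eigenvalues are known. The minimal polynomial is
  m_A(x) = Π_λ (x − λ)^{k_λ}
where k_λ is the size of the *largest* Jordan block for λ (equivalently, the smallest k with (A − λI)^k v = 0 for every generalised eigenvector v of λ).

  λ = 2: largest Jordan block has size 2, contributing (x − 2)^2

So m_A(x) = (x - 2)^2 = x^2 - 4*x + 4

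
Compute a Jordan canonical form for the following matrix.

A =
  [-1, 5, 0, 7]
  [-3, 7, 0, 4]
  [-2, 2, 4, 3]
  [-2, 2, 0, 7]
J_2(4) ⊕ J_1(4) ⊕ J_1(5)

The characteristic polynomial is
  det(x·I − A) = x^4 - 17*x^3 + 108*x^2 - 304*x + 320 = (x - 5)*(x - 4)^3

Eigenvalues and multiplicities (the geometric multiplicity of λ is n − rank(A − λI), which equals the number of Jordan blocks for λ):
  λ = 4: algebraic multiplicity = 3, geometric multiplicity = 2
  λ = 5: algebraic multiplicity = 1, geometric multiplicity = 1

Determining the block sizes for each eigenvalue:
  λ = 4: 2 blocks summing to 3 forces exactly one block of size 2 and the rest size 1 → block sizes [2, 1]
  λ = 5: one block (gm = 1), so the single block has size am = 1 → block sizes [1]

Assembling the blocks gives a Jordan form
J =
  [4, 1, 0, 0]
  [0, 4, 0, 0]
  [0, 0, 4, 0]
  [0, 0, 0, 5]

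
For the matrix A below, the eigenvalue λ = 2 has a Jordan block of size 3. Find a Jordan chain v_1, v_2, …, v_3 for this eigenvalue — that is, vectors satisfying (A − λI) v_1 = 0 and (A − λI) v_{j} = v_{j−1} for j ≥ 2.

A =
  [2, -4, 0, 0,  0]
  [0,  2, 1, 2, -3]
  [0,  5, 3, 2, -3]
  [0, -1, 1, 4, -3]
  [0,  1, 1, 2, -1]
A Jordan chain for λ = 2 of length 3:
v_1 = (-4, 0, 5, -1, 1)ᵀ
v_2 = (0, 1, 1, 1, 1)ᵀ
v_3 = (0, 0, 1, 0, 0)ᵀ

Let N = A − (2)·I. We want v_3 with N^3 v_3 = 0 but N^2 v_3 ≠ 0; then v_{j-1} := N · v_j for j = 3, …, 2.

Pick v_3 = (0, 0, 1, 0, 0)ᵀ.
Then v_2 = N · v_3 = (0, 1, 1, 1, 1)ᵀ.
Then v_1 = N · v_2 = (-4, 0, 5, -1, 1)ᵀ.

Sanity check: (A − (2)·I) v_1 = (0, 0, 0, 0, 0)ᵀ = 0. ✓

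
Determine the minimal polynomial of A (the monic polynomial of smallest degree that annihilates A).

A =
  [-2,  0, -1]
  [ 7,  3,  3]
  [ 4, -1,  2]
x^3 - 3*x^2 + 3*x - 1

The characteristic polynomial is χ_A(x) = (x - 1)^3, so the eigenvalues are known. The minimal polynomial is
  m_A(x) = Π_λ (x − λ)^{k_λ}
where k_λ is the size of the *largest* Jordan block for λ (equivalently, the smallest k with (A − λI)^k v = 0 for every generalised eigenvector v of λ).

  λ = 1: largest Jordan block has size 3, contributing (x − 1)^3

So m_A(x) = (x - 1)^3 = x^3 - 3*x^2 + 3*x - 1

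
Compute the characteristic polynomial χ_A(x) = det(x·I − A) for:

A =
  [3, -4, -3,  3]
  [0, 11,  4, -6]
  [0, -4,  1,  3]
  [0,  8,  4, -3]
x^4 - 12*x^3 + 54*x^2 - 108*x + 81

Expanding det(x·I − A) (e.g. by cofactor expansion or by noting that A is similar to its Jordan form J, which has the same characteristic polynomial as A) gives
  χ_A(x) = x^4 - 12*x^3 + 54*x^2 - 108*x + 81
which factors as (x - 3)^4. The eigenvalues (with algebraic multiplicities) are λ = 3 with multiplicity 4.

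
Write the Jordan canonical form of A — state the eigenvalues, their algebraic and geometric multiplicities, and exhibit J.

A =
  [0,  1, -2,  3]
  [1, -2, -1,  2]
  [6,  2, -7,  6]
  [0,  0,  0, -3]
J_3(-3) ⊕ J_1(-3)

The characteristic polynomial is
  det(x·I − A) = x^4 + 12*x^3 + 54*x^2 + 108*x + 81 = (x + 3)^4

Eigenvalues and multiplicities (the geometric multiplicity of λ is n − rank(A − λI), which equals the number of Jordan blocks for λ):
  λ = -3: algebraic multiplicity = 4, geometric multiplicity = 2

Determining the block sizes for each eigenvalue:
  λ = -3: with am = 4 and gm = 2, the partition is not yet determined (e.g. several partitions of 4 into 2 parts exist). Let N = A − (-3)·I. Computing rank(N^1) = 2, rank(N^2) = 1, rank(N^3) = 0; the number of blocks of size ≥ j is rank(N^{j−1}) − rank(N^j), giving [2, 1, 1]. So we have 1 block(s) of size 3, 1 block(s) of size 1 → block sizes [3, 1]

Assembling the blocks gives a Jordan form
J =
  [-3,  1,  0,  0]
  [ 0, -3,  1,  0]
  [ 0,  0, -3,  0]
  [ 0,  0,  0, -3]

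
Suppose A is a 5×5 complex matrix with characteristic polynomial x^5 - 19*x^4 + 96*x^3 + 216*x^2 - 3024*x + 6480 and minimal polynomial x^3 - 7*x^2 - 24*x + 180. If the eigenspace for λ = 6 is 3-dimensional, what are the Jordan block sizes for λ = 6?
Block sizes for λ = 6: [2, 1, 1]

Step 1 — from the characteristic polynomial, algebraic multiplicity of λ = 6 is 4. From dim ker(A − (6)·I) = 3, there are exactly 3 Jordan blocks for λ = 6.
Step 2 — from the minimal polynomial, the factor (x − 6)^2 tells us the largest block for λ = 6 has size 2.
Step 3 — with total size 4, 3 blocks, and largest block 2, the block sizes (in nonincreasing order) are [2, 1, 1].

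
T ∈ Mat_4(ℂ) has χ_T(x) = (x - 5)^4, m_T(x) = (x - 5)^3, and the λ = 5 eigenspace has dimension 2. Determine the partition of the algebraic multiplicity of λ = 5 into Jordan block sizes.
Block sizes for λ = 5: [3, 1]

Step 1 — from the characteristic polynomial, algebraic multiplicity of λ = 5 is 4. From dim ker(T − (5)·I) = 2, there are exactly 2 Jordan blocks for λ = 5.
Step 2 — from the minimal polynomial, the factor (x − 5)^3 tells us the largest block for λ = 5 has size 3.
Step 3 — with total size 4, 2 blocks, and largest block 3, the block sizes (in nonincreasing order) are [3, 1].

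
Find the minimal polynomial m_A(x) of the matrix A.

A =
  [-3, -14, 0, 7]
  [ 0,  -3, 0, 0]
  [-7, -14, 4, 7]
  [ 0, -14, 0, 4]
x^2 - x - 12

The characteristic polynomial is χ_A(x) = (x - 4)^2*(x + 3)^2, so the eigenvalues are known. The minimal polynomial is
  m_A(x) = Π_λ (x − λ)^{k_λ}
where k_λ is the size of the *largest* Jordan block for λ (equivalently, the smallest k with (A − λI)^k v = 0 for every generalised eigenvector v of λ).

  λ = -3: largest Jordan block has size 1, contributing (x + 3)
  λ = 4: largest Jordan block has size 1, contributing (x − 4)

So m_A(x) = (x - 4)*(x + 3) = x^2 - x - 12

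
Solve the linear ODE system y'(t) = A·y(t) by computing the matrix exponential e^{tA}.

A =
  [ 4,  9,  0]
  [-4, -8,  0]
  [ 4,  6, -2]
e^{tA} =
  [6*t*exp(-2*t) + exp(-2*t), 9*t*exp(-2*t), 0]
  [-4*t*exp(-2*t), -6*t*exp(-2*t) + exp(-2*t), 0]
  [4*t*exp(-2*t), 6*t*exp(-2*t), exp(-2*t)]

Strategy: write A = P · J · P⁻¹ where J is a Jordan canonical form, so e^{tA} = P · e^{tJ} · P⁻¹, and e^{tJ} can be computed block-by-block.

A has Jordan form
J =
  [-2,  1,  0]
  [ 0, -2,  0]
  [ 0,  0, -2]
(up to reordering of blocks).

Per-block formulas:
  For a 1×1 block at λ = -2: exp(t · [-2]) = [e^(-2t)].
  For a 2×2 Jordan block J_2(-2): exp(t · J_2(-2)) = e^(-2t)·(I + t·N), where N is the 2×2 nilpotent shift.

After assembling e^{tJ} and conjugating by P, we get:

e^{tA} =
  [6*t*exp(-2*t) + exp(-2*t), 9*t*exp(-2*t), 0]
  [-4*t*exp(-2*t), -6*t*exp(-2*t) + exp(-2*t), 0]
  [4*t*exp(-2*t), 6*t*exp(-2*t), exp(-2*t)]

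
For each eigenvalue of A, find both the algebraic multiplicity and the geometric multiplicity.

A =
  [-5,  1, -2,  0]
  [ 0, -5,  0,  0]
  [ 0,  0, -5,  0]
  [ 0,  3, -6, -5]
λ = -5: alg = 4, geom = 3

Step 1 — factor the characteristic polynomial to read off the algebraic multiplicities:
  χ_A(x) = (x + 5)^4

Step 2 — compute geometric multiplicities via the rank-nullity identity g(λ) = n − rank(A − λI):
  rank(A − (-5)·I) = 1, so dim ker(A − (-5)·I) = n − 1 = 3

Summary:
  λ = -5: algebraic multiplicity = 4, geometric multiplicity = 3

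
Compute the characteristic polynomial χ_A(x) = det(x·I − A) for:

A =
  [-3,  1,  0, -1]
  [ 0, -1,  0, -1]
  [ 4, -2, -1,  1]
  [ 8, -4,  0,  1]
x^4 + 4*x^3 + 6*x^2 + 4*x + 1

Expanding det(x·I − A) (e.g. by cofactor expansion or by noting that A is similar to its Jordan form J, which has the same characteristic polynomial as A) gives
  χ_A(x) = x^4 + 4*x^3 + 6*x^2 + 4*x + 1
which factors as (x + 1)^4. The eigenvalues (with algebraic multiplicities) are λ = -1 with multiplicity 4.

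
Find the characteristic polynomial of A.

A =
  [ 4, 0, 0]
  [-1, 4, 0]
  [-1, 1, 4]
x^3 - 12*x^2 + 48*x - 64

Expanding det(x·I − A) (e.g. by cofactor expansion or by noting that A is similar to its Jordan form J, which has the same characteristic polynomial as A) gives
  χ_A(x) = x^3 - 12*x^2 + 48*x - 64
which factors as (x - 4)^3. The eigenvalues (with algebraic multiplicities) are λ = 4 with multiplicity 3.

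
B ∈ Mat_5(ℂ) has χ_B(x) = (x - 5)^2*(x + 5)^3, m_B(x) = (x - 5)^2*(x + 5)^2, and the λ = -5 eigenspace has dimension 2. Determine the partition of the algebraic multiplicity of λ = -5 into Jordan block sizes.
Block sizes for λ = -5: [2, 1]

Step 1 — from the characteristic polynomial, algebraic multiplicity of λ = -5 is 3. From dim ker(B − (-5)·I) = 2, there are exactly 2 Jordan blocks for λ = -5.
Step 2 — from the minimal polynomial, the factor (x + 5)^2 tells us the largest block for λ = -5 has size 2.
Step 3 — with total size 3, 2 blocks, and largest block 2, the block sizes (in nonincreasing order) are [2, 1].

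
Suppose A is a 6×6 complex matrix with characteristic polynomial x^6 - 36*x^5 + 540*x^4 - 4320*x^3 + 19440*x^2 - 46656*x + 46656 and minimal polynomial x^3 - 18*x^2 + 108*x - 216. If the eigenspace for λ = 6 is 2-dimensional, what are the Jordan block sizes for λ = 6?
Block sizes for λ = 6: [3, 3]

Step 1 — from the characteristic polynomial, algebraic multiplicity of λ = 6 is 6. From dim ker(A − (6)·I) = 2, there are exactly 2 Jordan blocks for λ = 6.
Step 2 — from the minimal polynomial, the factor (x − 6)^3 tells us the largest block for λ = 6 has size 3.
Step 3 — with total size 6, 2 blocks, and largest block 3, the block sizes (in nonincreasing order) are [3, 3].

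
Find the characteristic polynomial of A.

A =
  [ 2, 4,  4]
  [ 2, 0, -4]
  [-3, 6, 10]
x^3 - 12*x^2 + 48*x - 64

Expanding det(x·I − A) (e.g. by cofactor expansion or by noting that A is similar to its Jordan form J, which has the same characteristic polynomial as A) gives
  χ_A(x) = x^3 - 12*x^2 + 48*x - 64
which factors as (x - 4)^3. The eigenvalues (with algebraic multiplicities) are λ = 4 with multiplicity 3.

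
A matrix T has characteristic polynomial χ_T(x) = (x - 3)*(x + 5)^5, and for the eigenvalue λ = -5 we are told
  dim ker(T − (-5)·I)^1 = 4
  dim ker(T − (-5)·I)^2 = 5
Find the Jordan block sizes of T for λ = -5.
Block sizes for λ = -5: [2, 1, 1, 1]

From the dimensions of kernels of powers, the number of Jordan blocks of size at least j is d_j − d_{j−1} where d_j = dim ker(N^j) (with d_0 = 0). Computing the differences gives [4, 1].
The number of blocks of size exactly k is (#blocks of size ≥ k) − (#blocks of size ≥ k + 1), so the partition is: 3 block(s) of size 1, 1 block(s) of size 2.
In nonincreasing order the block sizes are [2, 1, 1, 1].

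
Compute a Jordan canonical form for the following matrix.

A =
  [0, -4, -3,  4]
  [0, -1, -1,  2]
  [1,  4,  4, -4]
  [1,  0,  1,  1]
J_3(1) ⊕ J_1(1)

The characteristic polynomial is
  det(x·I − A) = x^4 - 4*x^3 + 6*x^2 - 4*x + 1 = (x - 1)^4

Eigenvalues and multiplicities (the geometric multiplicity of λ is n − rank(A − λI), which equals the number of Jordan blocks for λ):
  λ = 1: algebraic multiplicity = 4, geometric multiplicity = 2

Determining the block sizes for each eigenvalue:
  λ = 1: with am = 4 and gm = 2, the partition is not yet determined (e.g. several partitions of 4 into 2 parts exist). Let N = A − (1)·I. Computing rank(N^1) = 2, rank(N^2) = 1, rank(N^3) = 0; the number of blocks of size ≥ j is rank(N^{j−1}) − rank(N^j), giving [2, 1, 1]. So we have 1 block(s) of size 3, 1 block(s) of size 1 → block sizes [3, 1]

Assembling the blocks gives a Jordan form
J =
  [1, 1, 0, 0]
  [0, 1, 1, 0]
  [0, 0, 1, 0]
  [0, 0, 0, 1]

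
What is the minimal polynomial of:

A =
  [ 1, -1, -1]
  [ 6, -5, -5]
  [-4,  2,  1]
x^3 + 3*x^2 + 3*x + 1

The characteristic polynomial is χ_A(x) = (x + 1)^3, so the eigenvalues are known. The minimal polynomial is
  m_A(x) = Π_λ (x − λ)^{k_λ}
where k_λ is the size of the *largest* Jordan block for λ (equivalently, the smallest k with (A − λI)^k v = 0 for every generalised eigenvector v of λ).

  λ = -1: largest Jordan block has size 3, contributing (x + 1)^3

So m_A(x) = (x + 1)^3 = x^3 + 3*x^2 + 3*x + 1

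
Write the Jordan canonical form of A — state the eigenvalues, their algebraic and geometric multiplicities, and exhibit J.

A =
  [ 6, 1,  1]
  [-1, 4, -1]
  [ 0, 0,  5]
J_2(5) ⊕ J_1(5)

The characteristic polynomial is
  det(x·I − A) = x^3 - 15*x^2 + 75*x - 125 = (x - 5)^3

Eigenvalues and multiplicities (the geometric multiplicity of λ is n − rank(A − λI), which equals the number of Jordan blocks for λ):
  λ = 5: algebraic multiplicity = 3, geometric multiplicity = 2

Determining the block sizes for each eigenvalue:
  λ = 5: 2 blocks summing to 3 forces exactly one block of size 2 and the rest size 1 → block sizes [2, 1]

Assembling the blocks gives a Jordan form
J =
  [5, 1, 0]
  [0, 5, 0]
  [0, 0, 5]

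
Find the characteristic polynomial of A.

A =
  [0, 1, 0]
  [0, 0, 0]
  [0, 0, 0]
x^3

Expanding det(x·I − A) (e.g. by cofactor expansion or by noting that A is similar to its Jordan form J, which has the same characteristic polynomial as A) gives
  χ_A(x) = x^3
which factors as x^3. The eigenvalues (with algebraic multiplicities) are λ = 0 with multiplicity 3.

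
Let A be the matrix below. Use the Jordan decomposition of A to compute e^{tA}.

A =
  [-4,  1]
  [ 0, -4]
e^{tA} =
  [exp(-4*t), t*exp(-4*t)]
  [0, exp(-4*t)]

Strategy: write A = P · J · P⁻¹ where J is a Jordan canonical form, so e^{tA} = P · e^{tJ} · P⁻¹, and e^{tJ} can be computed block-by-block.

A has Jordan form
J =
  [-4,  1]
  [ 0, -4]
(up to reordering of blocks).

Per-block formulas:
  For a 2×2 Jordan block J_2(-4): exp(t · J_2(-4)) = e^(-4t)·(I + t·N), where N is the 2×2 nilpotent shift.

After assembling e^{tJ} and conjugating by P, we get:

e^{tA} =
  [exp(-4*t), t*exp(-4*t)]
  [0, exp(-4*t)]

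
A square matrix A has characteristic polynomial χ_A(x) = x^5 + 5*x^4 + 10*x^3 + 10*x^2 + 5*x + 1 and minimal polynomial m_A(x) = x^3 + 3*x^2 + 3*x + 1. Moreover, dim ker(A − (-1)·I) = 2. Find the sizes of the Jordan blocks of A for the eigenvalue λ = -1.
Block sizes for λ = -1: [3, 2]

Step 1 — from the characteristic polynomial, algebraic multiplicity of λ = -1 is 5. From dim ker(A − (-1)·I) = 2, there are exactly 2 Jordan blocks for λ = -1.
Step 2 — from the minimal polynomial, the factor (x + 1)^3 tells us the largest block for λ = -1 has size 3.
Step 3 — with total size 5, 2 blocks, and largest block 3, the block sizes (in nonincreasing order) are [3, 2].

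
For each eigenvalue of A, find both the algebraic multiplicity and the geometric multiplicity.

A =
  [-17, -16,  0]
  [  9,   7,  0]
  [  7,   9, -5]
λ = -5: alg = 3, geom = 1

Step 1 — factor the characteristic polynomial to read off the algebraic multiplicities:
  χ_A(x) = (x + 5)^3

Step 2 — compute geometric multiplicities via the rank-nullity identity g(λ) = n − rank(A − λI):
  rank(A − (-5)·I) = 2, so dim ker(A − (-5)·I) = n − 2 = 1

Summary:
  λ = -5: algebraic multiplicity = 3, geometric multiplicity = 1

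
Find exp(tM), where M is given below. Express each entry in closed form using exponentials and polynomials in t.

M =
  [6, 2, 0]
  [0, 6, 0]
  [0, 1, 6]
e^{tM} =
  [exp(6*t), 2*t*exp(6*t), 0]
  [0, exp(6*t), 0]
  [0, t*exp(6*t), exp(6*t)]

Strategy: write M = P · J · P⁻¹ where J is a Jordan canonical form, so e^{tM} = P · e^{tJ} · P⁻¹, and e^{tJ} can be computed block-by-block.

M has Jordan form
J =
  [6, 1, 0]
  [0, 6, 0]
  [0, 0, 6]
(up to reordering of blocks).

Per-block formulas:
  For a 1×1 block at λ = 6: exp(t · [6]) = [e^(6t)].
  For a 2×2 Jordan block J_2(6): exp(t · J_2(6)) = e^(6t)·(I + t·N), where N is the 2×2 nilpotent shift.

After assembling e^{tJ} and conjugating by P, we get:

e^{tM} =
  [exp(6*t), 2*t*exp(6*t), 0]
  [0, exp(6*t), 0]
  [0, t*exp(6*t), exp(6*t)]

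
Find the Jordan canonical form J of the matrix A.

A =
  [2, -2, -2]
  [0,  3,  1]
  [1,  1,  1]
J_3(2)

The characteristic polynomial is
  det(x·I − A) = x^3 - 6*x^2 + 12*x - 8 = (x - 2)^3

Eigenvalues and multiplicities (the geometric multiplicity of λ is n − rank(A − λI), which equals the number of Jordan blocks for λ):
  λ = 2: algebraic multiplicity = 3, geometric multiplicity = 1

Determining the block sizes for each eigenvalue:
  λ = 2: one block (gm = 1), so the single block has size am = 3 → block sizes [3]

Assembling the blocks gives a Jordan form
J =
  [2, 1, 0]
  [0, 2, 1]
  [0, 0, 2]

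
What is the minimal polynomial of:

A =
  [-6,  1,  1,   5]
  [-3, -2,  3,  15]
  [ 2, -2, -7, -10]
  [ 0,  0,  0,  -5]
x^2 + 10*x + 25

The characteristic polynomial is χ_A(x) = (x + 5)^4, so the eigenvalues are known. The minimal polynomial is
  m_A(x) = Π_λ (x − λ)^{k_λ}
where k_λ is the size of the *largest* Jordan block for λ (equivalently, the smallest k with (A − λI)^k v = 0 for every generalised eigenvector v of λ).

  λ = -5: largest Jordan block has size 2, contributing (x + 5)^2

So m_A(x) = (x + 5)^2 = x^2 + 10*x + 25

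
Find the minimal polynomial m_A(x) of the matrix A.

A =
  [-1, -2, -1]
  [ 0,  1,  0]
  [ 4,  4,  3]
x^2 - 2*x + 1

The characteristic polynomial is χ_A(x) = (x - 1)^3, so the eigenvalues are known. The minimal polynomial is
  m_A(x) = Π_λ (x − λ)^{k_λ}
where k_λ is the size of the *largest* Jordan block for λ (equivalently, the smallest k with (A − λI)^k v = 0 for every generalised eigenvector v of λ).

  λ = 1: largest Jordan block has size 2, contributing (x − 1)^2

So m_A(x) = (x - 1)^2 = x^2 - 2*x + 1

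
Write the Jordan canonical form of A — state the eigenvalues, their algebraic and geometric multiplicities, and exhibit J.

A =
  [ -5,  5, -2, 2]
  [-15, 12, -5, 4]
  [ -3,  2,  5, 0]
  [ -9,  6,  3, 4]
J_3(4) ⊕ J_1(4)

The characteristic polynomial is
  det(x·I − A) = x^4 - 16*x^3 + 96*x^2 - 256*x + 256 = (x - 4)^4

Eigenvalues and multiplicities (the geometric multiplicity of λ is n − rank(A − λI), which equals the number of Jordan blocks for λ):
  λ = 4: algebraic multiplicity = 4, geometric multiplicity = 2

Determining the block sizes for each eigenvalue:
  λ = 4: with am = 4 and gm = 2, the partition is not yet determined (e.g. several partitions of 4 into 2 parts exist). Let N = A − (4)·I. Computing rank(N^1) = 2, rank(N^2) = 1, rank(N^3) = 0; the number of blocks of size ≥ j is rank(N^{j−1}) − rank(N^j), giving [2, 1, 1]. So we have 1 block(s) of size 3, 1 block(s) of size 1 → block sizes [3, 1]

Assembling the blocks gives a Jordan form
J =
  [4, 1, 0, 0]
  [0, 4, 1, 0]
  [0, 0, 4, 0]
  [0, 0, 0, 4]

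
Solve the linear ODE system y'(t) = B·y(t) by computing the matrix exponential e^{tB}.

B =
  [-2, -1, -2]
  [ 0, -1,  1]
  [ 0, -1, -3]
e^{tB} =
  [exp(-2*t), t^2*exp(-2*t)/2 - t*exp(-2*t), t^2*exp(-2*t)/2 - 2*t*exp(-2*t)]
  [0, t*exp(-2*t) + exp(-2*t), t*exp(-2*t)]
  [0, -t*exp(-2*t), -t*exp(-2*t) + exp(-2*t)]

Strategy: write B = P · J · P⁻¹ where J is a Jordan canonical form, so e^{tB} = P · e^{tJ} · P⁻¹, and e^{tJ} can be computed block-by-block.

B has Jordan form
J =
  [-2,  1,  0]
  [ 0, -2,  1]
  [ 0,  0, -2]
(up to reordering of blocks).

Per-block formulas:
  For a 3×3 Jordan block J_3(-2): exp(t · J_3(-2)) = e^(-2t)·(I + t·N + (t^2/2)·N^2), where N is the 3×3 nilpotent shift.

After assembling e^{tJ} and conjugating by P, we get:

e^{tB} =
  [exp(-2*t), t^2*exp(-2*t)/2 - t*exp(-2*t), t^2*exp(-2*t)/2 - 2*t*exp(-2*t)]
  [0, t*exp(-2*t) + exp(-2*t), t*exp(-2*t)]
  [0, -t*exp(-2*t), -t*exp(-2*t) + exp(-2*t)]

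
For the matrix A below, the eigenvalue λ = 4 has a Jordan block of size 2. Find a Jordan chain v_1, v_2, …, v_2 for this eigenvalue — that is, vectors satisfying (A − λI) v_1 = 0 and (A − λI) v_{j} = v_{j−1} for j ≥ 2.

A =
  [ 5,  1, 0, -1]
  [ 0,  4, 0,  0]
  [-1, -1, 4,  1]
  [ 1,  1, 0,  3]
A Jordan chain for λ = 4 of length 2:
v_1 = (1, 0, -1, 1)ᵀ
v_2 = (1, 0, 0, 0)ᵀ

Let N = A − (4)·I. We want v_2 with N^2 v_2 = 0 but N^1 v_2 ≠ 0; then v_{j-1} := N · v_j for j = 2, …, 2.

Pick v_2 = (1, 0, 0, 0)ᵀ.
Then v_1 = N · v_2 = (1, 0, -1, 1)ᵀ.

Sanity check: (A − (4)·I) v_1 = (0, 0, 0, 0)ᵀ = 0. ✓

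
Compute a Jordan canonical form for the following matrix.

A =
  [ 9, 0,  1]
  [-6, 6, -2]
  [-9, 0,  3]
J_2(6) ⊕ J_1(6)

The characteristic polynomial is
  det(x·I − A) = x^3 - 18*x^2 + 108*x - 216 = (x - 6)^3

Eigenvalues and multiplicities (the geometric multiplicity of λ is n − rank(A − λI), which equals the number of Jordan blocks for λ):
  λ = 6: algebraic multiplicity = 3, geometric multiplicity = 2

Determining the block sizes for each eigenvalue:
  λ = 6: 2 blocks summing to 3 forces exactly one block of size 2 and the rest size 1 → block sizes [2, 1]

Assembling the blocks gives a Jordan form
J =
  [6, 1, 0]
  [0, 6, 0]
  [0, 0, 6]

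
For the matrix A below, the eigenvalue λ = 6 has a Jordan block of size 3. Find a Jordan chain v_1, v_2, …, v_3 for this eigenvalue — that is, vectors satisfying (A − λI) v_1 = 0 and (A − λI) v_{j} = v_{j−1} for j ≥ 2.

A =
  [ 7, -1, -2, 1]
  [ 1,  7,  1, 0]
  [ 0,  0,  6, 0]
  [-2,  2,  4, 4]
A Jordan chain for λ = 6 of length 3:
v_1 = (-2, 2, 0, 4)ᵀ
v_2 = (1, 1, 0, -2)ᵀ
v_3 = (1, 0, 0, 0)ᵀ

Let N = A − (6)·I. We want v_3 with N^3 v_3 = 0 but N^2 v_3 ≠ 0; then v_{j-1} := N · v_j for j = 3, …, 2.

Pick v_3 = (1, 0, 0, 0)ᵀ.
Then v_2 = N · v_3 = (1, 1, 0, -2)ᵀ.
Then v_1 = N · v_2 = (-2, 2, 0, 4)ᵀ.

Sanity check: (A − (6)·I) v_1 = (0, 0, 0, 0)ᵀ = 0. ✓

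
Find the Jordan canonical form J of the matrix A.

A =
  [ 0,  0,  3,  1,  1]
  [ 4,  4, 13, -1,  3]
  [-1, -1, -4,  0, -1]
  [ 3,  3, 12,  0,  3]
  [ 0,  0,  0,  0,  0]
J_2(0) ⊕ J_2(0) ⊕ J_1(0)

The characteristic polynomial is
  det(x·I − A) = x^5

Eigenvalues and multiplicities (the geometric multiplicity of λ is n − rank(A − λI), which equals the number of Jordan blocks for λ):
  λ = 0: algebraic multiplicity = 5, geometric multiplicity = 3

Determining the block sizes for each eigenvalue:
  λ = 0: with am = 5 and gm = 3, the partition is not yet determined (e.g. several partitions of 5 into 3 parts exist). Let N = A − (0)·I. Computing rank(N^1) = 2, rank(N^2) = 0; the number of blocks of size ≥ j is rank(N^{j−1}) − rank(N^j), giving [3, 2]. So we have 2 block(s) of size 2, 1 block(s) of size 1 → block sizes [2, 2, 1]

Assembling the blocks gives a Jordan form
J =
  [0, 1, 0, 0, 0]
  [0, 0, 0, 0, 0]
  [0, 0, 0, 1, 0]
  [0, 0, 0, 0, 0]
  [0, 0, 0, 0, 0]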